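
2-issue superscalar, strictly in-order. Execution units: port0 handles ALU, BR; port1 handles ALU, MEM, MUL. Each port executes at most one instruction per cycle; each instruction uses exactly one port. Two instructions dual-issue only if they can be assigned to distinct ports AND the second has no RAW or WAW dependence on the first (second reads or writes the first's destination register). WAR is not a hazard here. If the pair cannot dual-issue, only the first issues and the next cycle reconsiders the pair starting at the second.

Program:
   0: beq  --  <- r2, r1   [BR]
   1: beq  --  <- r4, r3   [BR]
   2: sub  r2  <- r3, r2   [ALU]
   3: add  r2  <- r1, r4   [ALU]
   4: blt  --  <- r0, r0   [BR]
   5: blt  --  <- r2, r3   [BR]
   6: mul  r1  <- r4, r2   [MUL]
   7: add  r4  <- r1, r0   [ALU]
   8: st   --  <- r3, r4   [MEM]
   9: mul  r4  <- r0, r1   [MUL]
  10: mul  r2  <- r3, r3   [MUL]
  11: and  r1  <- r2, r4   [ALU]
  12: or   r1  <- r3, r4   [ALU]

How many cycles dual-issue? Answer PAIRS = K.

  cy0 -> i0 (beq.BR) no-port BR/BR
  cy1 -> i1+i2 (beq.BR sub.ALU) dual
  cy2 -> i3+i4 (add.ALU blt.BR) dual
  cy3 -> i5+i6 (blt.BR mul.MUL) dual
  cy4 -> i7 (add.ALU) RAW r4
  cy5 -> i8 (st.MEM) no-port MEM/MUL
  cy6 -> i9 (mul.MUL) no-port MUL/MUL
  cy7 -> i10 (mul.MUL) RAW r2
  cy8 -> i11 (and.ALU) WAW r1
  cy9 -> i12 (or.ALU) tail

PAIRS = 3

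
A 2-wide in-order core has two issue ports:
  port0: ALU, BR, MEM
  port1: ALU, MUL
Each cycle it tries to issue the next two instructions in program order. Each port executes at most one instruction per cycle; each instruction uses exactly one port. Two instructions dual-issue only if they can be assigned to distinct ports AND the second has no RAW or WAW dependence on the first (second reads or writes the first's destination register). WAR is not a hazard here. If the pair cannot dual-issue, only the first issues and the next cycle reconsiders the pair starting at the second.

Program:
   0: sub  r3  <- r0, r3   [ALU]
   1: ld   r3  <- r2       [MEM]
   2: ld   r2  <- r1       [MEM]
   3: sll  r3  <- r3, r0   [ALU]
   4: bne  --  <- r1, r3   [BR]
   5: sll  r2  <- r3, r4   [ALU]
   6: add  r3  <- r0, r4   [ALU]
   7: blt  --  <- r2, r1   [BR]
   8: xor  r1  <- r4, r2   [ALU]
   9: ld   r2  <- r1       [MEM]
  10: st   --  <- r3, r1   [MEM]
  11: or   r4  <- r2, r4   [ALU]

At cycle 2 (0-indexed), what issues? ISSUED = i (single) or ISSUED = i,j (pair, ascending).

ISSUED = 2,3

#0 head=0: sub.ALU i0 WAW r3
#1 head=1: ld.MEM i1 no-port MEM/MEM
#2 head=2: ld.MEM/sll.ALU i2+i3 2-wide
#3 head=4: bne.BR/sll.ALU i4+i5 2-wide
#4 head=6: add.ALU/blt.BR i6+i7 2-wide
#5 head=8: xor.ALU i8 RAW r1
#6 head=9: ld.MEM i9 no-port MEM/MEM
#7 head=10: st.MEM/or.ALU i10+i11 2-wide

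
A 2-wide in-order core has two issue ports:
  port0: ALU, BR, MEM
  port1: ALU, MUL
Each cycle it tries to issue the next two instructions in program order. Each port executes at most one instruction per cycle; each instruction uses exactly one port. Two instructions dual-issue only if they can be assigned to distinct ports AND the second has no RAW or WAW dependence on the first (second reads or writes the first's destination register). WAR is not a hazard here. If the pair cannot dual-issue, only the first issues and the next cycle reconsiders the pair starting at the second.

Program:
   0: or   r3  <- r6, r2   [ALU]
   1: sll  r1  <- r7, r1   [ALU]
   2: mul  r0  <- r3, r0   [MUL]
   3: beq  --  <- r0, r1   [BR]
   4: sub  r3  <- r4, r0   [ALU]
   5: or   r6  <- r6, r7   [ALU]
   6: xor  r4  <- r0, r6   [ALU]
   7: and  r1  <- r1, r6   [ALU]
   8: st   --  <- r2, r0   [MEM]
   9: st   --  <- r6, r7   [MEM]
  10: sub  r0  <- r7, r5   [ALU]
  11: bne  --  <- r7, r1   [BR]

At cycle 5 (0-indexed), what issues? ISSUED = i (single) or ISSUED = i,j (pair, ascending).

ISSUED = 8

[0] i0+i1  or/sll  -- dual
[1] i2  mul  -- RAW r0
[2] i3+i4  beq/sub  -- dual
[3] i5  or  -- RAW r6
[4] i6+i7  xor/and  -- dual
[5] i8  st  -- no-port MEM/MEM
[6] i9+i10  st/sub  -- dual
[7] i11  bne  -- tail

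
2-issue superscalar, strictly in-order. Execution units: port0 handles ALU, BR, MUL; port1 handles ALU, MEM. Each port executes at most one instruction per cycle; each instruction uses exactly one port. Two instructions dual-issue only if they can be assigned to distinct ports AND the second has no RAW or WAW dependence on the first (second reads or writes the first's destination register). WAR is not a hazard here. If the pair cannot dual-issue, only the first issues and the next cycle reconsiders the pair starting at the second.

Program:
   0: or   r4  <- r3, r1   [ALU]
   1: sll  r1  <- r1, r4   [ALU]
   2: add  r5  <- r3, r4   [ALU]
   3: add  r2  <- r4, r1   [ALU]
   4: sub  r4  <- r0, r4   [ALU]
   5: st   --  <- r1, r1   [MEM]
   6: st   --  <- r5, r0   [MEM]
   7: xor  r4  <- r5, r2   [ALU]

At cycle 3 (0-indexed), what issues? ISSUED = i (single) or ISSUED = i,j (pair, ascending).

ISSUED = 5

t=0 i0:or ; RAW r4
t=1 i1+i2:sll/add ; dual
t=2 i3+i4:add/sub ; dual
t=3 i5:st ; no-port MEM/MEM
t=4 i6+i7:st/xor ; dual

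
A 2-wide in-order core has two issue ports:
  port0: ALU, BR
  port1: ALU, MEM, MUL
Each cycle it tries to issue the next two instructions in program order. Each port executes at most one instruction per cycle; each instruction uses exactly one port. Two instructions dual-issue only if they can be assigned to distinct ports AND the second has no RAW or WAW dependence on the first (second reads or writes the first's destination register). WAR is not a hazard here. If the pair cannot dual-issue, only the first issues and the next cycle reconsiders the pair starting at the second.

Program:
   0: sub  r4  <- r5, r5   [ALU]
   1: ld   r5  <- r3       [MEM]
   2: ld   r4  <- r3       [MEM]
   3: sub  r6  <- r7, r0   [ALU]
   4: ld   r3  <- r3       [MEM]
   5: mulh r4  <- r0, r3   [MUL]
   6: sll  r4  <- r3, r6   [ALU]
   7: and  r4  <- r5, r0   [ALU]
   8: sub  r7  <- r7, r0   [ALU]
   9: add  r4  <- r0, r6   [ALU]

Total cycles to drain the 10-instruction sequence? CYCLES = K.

CYCLES = 7

  cy0 -> i0/i1 (sub.ALU ld.MEM) 2-wide
  cy1 -> i2/i3 (ld.MEM sub.ALU) 2-wide
  cy2 -> i4 (ld.MEM) no-port MEM/MUL
  cy3 -> i5 (mulh.MUL) WAW r4
  cy4 -> i6 (sll.ALU) WAW r4
  cy5 -> i7/i8 (and.ALU sub.ALU) 2-wide
  cy6 -> i9 (add.ALU) tail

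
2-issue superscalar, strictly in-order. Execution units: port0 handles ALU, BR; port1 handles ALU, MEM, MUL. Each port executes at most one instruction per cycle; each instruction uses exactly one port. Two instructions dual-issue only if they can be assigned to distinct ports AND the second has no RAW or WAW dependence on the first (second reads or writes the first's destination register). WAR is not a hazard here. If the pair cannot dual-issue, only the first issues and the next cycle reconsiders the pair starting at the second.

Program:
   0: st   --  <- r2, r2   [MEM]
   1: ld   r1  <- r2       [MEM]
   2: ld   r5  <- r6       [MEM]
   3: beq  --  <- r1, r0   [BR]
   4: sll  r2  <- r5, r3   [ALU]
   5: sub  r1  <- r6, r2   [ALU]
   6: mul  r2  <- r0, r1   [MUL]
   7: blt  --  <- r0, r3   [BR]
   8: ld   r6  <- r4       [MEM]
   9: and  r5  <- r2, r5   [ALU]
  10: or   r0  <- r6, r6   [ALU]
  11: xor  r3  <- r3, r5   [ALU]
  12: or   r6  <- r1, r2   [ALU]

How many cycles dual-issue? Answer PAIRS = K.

[0] i0  st.MEM  -- no-port MEM/MEM
[1] i1  ld.MEM  -- no-port MEM/MEM
[2] i2&i3  ld.MEM/beq.BR  -- pair
[3] i4  sll.ALU  -- RAW r2
[4] i5  sub.ALU  -- RAW r1
[5] i6&i7  mul.MUL/blt.BR  -- pair
[6] i8&i9  ld.MEM/and.ALU  -- pair
[7] i10&i11  or.ALU/xor.ALU  -- pair
[8] i12  or.ALU  -- tail

PAIRS = 4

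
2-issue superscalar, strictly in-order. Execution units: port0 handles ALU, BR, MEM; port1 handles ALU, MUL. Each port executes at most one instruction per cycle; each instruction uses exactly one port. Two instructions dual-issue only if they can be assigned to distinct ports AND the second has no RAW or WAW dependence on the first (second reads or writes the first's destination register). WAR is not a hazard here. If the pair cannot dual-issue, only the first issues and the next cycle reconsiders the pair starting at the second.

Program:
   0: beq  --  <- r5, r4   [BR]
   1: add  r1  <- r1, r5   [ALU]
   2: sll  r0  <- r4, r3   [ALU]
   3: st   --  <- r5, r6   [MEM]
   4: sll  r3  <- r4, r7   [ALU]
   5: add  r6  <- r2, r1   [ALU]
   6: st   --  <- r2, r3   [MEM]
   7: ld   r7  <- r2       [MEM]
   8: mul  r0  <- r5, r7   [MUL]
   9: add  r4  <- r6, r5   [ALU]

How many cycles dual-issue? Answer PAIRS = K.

PAIRS = 4

0. beq.BR+add.ALU @i0,i1  | pair
1. sll.ALU+st.MEM @i2,i3  | pair
2. sll.ALU+add.ALU @i4,i5  | pair
3. st.MEM @i6  | no-port MEM/MEM
4. ld.MEM @i7  | RAW r7
5. mul.MUL+add.ALU @i8,i9  | pair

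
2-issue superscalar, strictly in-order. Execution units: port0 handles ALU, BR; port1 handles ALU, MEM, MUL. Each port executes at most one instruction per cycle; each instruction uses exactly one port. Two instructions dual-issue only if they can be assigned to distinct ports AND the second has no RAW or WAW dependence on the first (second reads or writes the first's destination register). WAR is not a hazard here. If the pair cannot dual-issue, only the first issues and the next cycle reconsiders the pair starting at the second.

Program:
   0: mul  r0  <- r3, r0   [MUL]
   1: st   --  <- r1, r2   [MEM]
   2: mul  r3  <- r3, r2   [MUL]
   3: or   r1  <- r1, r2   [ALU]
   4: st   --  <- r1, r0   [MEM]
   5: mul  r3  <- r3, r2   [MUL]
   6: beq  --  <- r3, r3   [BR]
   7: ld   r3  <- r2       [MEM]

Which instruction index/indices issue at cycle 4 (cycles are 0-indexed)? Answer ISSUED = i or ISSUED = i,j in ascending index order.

ISSUED = 5

#0 head=0: mul.MUL i0 no-port MUL/MEM
#1 head=1: st.MEM i1 no-port MEM/MUL
#2 head=2: mul.MUL/or.ALU i2,i3 pair
#3 head=4: st.MEM i4 no-port MEM/MUL
#4 head=5: mul.MUL i5 RAW r3
#5 head=6: beq.BR/ld.MEM i6,i7 pair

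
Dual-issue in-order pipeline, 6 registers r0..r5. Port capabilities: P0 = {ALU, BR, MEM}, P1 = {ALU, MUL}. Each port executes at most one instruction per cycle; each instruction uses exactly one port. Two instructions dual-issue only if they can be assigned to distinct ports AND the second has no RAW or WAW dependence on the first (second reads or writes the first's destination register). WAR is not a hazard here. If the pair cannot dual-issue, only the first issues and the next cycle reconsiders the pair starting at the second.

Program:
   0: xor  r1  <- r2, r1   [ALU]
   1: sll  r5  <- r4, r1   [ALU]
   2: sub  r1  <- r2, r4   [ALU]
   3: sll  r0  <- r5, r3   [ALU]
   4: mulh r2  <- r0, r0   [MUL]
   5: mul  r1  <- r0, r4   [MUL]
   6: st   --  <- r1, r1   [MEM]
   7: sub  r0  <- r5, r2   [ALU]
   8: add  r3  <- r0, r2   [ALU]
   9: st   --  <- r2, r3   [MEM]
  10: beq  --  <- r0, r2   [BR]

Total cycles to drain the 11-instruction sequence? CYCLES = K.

  cy0 -> i0 (xor) RAW r1
  cy1 -> i1&i2 (sll+sub) pair
  cy2 -> i3 (sll) RAW r0
  cy3 -> i4 (mulh) no-port MUL/MUL
  cy4 -> i5 (mul) RAW r1
  cy5 -> i6&i7 (st+sub) pair
  cy6 -> i8 (add) RAW r3
  cy7 -> i9 (st) no-port MEM/BR
  cy8 -> i10 (beq) tail

CYCLES = 9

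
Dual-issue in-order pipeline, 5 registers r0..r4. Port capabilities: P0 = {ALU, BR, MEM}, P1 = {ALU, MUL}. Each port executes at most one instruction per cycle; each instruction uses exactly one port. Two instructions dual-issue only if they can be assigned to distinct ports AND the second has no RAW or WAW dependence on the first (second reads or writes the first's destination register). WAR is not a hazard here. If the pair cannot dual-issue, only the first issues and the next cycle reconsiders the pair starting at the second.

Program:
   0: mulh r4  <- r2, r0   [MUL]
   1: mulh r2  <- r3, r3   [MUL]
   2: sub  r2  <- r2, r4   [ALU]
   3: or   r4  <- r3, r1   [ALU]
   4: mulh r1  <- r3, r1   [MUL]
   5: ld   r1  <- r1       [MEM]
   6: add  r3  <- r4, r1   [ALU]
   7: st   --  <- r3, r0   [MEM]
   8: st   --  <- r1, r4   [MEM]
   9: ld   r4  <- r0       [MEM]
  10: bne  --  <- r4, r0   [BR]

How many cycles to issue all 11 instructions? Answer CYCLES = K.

CYCLES = 10

  cy0 -> i0 (mulh.MUL) no-port MUL/MUL
  cy1 -> i1 (mulh.MUL) RAW+WAW r2
  cy2 -> i2+i3 (sub.ALU/or.ALU) pair
  cy3 -> i4 (mulh.MUL) RAW+WAW r1
  cy4 -> i5 (ld.MEM) RAW r1
  cy5 -> i6 (add.ALU) RAW r3
  cy6 -> i7 (st.MEM) no-port MEM/MEM
  cy7 -> i8 (st.MEM) no-port MEM/MEM
  cy8 -> i9 (ld.MEM) no-port MEM/BR
  cy9 -> i10 (bne.BR) tail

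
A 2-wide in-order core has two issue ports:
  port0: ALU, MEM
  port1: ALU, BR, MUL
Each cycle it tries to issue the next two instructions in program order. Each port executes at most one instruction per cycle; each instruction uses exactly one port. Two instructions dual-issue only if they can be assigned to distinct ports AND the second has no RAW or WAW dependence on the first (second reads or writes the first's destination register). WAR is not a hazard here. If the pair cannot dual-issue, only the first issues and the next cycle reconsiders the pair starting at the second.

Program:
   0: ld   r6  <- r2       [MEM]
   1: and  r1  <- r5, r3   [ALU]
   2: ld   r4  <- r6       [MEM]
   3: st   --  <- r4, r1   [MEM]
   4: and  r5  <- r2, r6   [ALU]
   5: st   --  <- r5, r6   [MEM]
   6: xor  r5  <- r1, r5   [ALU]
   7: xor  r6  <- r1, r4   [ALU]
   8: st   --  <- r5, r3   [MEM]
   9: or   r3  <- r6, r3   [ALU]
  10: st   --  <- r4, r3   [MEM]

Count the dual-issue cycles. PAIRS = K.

c0: i0+i1 ld.MEM+and.ALU  2-wide
c1: i2 ld.MEM  no-port MEM/MEM
c2: i3+i4 st.MEM+and.ALU  2-wide
c3: i5+i6 st.MEM+xor.ALU  2-wide
c4: i7+i8 xor.ALU+st.MEM  2-wide
c5: i9 or.ALU  RAW r3
c6: i10 st.MEM  tail

PAIRS = 4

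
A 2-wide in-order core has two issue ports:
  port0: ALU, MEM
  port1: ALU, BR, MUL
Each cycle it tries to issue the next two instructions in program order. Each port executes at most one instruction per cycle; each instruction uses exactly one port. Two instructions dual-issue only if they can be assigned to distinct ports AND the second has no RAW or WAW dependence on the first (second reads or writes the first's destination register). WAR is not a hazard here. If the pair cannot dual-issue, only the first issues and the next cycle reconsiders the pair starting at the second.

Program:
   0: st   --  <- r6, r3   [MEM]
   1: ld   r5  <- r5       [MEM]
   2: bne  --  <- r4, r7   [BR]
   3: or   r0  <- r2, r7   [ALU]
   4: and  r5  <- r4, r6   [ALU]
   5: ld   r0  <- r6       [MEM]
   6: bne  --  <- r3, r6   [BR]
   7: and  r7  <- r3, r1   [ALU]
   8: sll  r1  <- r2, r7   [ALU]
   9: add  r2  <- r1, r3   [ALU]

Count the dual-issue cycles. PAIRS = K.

c0: i0 st.MEM  no-port MEM/MEM
c1: i1+i2 ld.MEM bne.BR  dual
c2: i3+i4 or.ALU and.ALU  dual
c3: i5+i6 ld.MEM bne.BR  dual
c4: i7 and.ALU  RAW r7
c5: i8 sll.ALU  RAW r1
c6: i9 add.ALU  tail

PAIRS = 3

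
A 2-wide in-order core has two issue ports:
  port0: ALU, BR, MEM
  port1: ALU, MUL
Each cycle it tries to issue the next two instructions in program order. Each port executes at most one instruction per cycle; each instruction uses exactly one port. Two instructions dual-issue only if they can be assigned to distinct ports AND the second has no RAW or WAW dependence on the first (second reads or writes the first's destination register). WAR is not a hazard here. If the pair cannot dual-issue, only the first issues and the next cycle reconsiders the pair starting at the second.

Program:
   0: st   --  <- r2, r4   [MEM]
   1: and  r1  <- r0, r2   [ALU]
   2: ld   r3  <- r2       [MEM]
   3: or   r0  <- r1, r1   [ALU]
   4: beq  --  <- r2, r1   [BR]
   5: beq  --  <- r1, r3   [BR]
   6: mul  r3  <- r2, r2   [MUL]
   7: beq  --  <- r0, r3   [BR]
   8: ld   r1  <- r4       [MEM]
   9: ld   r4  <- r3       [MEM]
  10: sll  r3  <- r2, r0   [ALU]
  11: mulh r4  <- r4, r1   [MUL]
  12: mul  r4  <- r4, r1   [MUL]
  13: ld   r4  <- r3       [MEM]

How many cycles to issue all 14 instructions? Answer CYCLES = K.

CYCLES = 10

  cy0 -> i0&i1 (st.MEM;and.ALU) 2-wide
  cy1 -> i2&i3 (ld.MEM;or.ALU) 2-wide
  cy2 -> i4 (beq.BR) no-port BR/BR
  cy3 -> i5&i6 (beq.BR;mul.MUL) 2-wide
  cy4 -> i7 (beq.BR) no-port BR/MEM
  cy5 -> i8 (ld.MEM) no-port MEM/MEM
  cy6 -> i9&i10 (ld.MEM;sll.ALU) 2-wide
  cy7 -> i11 (mulh.MUL) no-port MUL/MUL
  cy8 -> i12 (mul.MUL) WAW r4
  cy9 -> i13 (ld.MEM) tail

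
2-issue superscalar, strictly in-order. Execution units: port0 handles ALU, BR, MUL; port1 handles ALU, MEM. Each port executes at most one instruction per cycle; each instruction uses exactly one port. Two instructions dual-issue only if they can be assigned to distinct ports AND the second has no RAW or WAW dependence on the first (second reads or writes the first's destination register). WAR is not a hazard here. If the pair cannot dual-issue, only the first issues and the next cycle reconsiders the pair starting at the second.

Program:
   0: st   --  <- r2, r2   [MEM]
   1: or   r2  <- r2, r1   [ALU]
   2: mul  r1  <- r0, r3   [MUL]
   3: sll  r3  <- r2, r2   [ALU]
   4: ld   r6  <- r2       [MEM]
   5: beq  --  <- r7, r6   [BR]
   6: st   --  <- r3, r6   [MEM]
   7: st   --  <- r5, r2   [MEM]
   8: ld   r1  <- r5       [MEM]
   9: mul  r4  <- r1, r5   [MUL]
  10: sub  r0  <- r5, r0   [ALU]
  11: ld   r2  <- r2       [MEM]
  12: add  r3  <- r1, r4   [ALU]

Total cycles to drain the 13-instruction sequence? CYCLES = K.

CYCLES = 8

0. st.MEM;or.ALU @i0+i1  | dual
1. mul.MUL;sll.ALU @i2+i3  | dual
2. ld.MEM @i4  | RAW r6
3. beq.BR;st.MEM @i5+i6  | dual
4. st.MEM @i7  | no-port MEM/MEM
5. ld.MEM @i8  | RAW r1
6. mul.MUL;sub.ALU @i9+i10  | dual
7. ld.MEM;add.ALU @i11+i12  | dual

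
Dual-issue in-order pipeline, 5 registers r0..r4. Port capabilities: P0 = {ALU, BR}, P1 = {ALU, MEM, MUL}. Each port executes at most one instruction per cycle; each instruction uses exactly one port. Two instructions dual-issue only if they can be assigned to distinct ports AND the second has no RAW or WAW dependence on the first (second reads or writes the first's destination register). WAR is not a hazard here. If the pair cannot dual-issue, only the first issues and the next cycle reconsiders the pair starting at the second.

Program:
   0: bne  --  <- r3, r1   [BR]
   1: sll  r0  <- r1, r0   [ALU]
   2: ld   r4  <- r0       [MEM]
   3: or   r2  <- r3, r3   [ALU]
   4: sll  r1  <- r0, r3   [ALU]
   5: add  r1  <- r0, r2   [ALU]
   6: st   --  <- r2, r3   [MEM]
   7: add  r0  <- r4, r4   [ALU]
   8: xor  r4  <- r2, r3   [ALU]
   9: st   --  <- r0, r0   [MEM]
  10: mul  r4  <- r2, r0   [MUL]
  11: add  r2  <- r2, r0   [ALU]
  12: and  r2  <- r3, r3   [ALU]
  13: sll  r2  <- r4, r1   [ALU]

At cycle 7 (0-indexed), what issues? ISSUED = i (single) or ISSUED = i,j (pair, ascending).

[0] i0&i1  bne;sll  -- dual
[1] i2&i3  ld;or  -- dual
[2] i4  sll  -- WAW r1
[3] i5&i6  add;st  -- dual
[4] i7&i8  add;xor  -- dual
[5] i9  st  -- no-port MEM/MUL
[6] i10&i11  mul;add  -- dual
[7] i12  and  -- WAW r2
[8] i13  sll  -- tail

ISSUED = 12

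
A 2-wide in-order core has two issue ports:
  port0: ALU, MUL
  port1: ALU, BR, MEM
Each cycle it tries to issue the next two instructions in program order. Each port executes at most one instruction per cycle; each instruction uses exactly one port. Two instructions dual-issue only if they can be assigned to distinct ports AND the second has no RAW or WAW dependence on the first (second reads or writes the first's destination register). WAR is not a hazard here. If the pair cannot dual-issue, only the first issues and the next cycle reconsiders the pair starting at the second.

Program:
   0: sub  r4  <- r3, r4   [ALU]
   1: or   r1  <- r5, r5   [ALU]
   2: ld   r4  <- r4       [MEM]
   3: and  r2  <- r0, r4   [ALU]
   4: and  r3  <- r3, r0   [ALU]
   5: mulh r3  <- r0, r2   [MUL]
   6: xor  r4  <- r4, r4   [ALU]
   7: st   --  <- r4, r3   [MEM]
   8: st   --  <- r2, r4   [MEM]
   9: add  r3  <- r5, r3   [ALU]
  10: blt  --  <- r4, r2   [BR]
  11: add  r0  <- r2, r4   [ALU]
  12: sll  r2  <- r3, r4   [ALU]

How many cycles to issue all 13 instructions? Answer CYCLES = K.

t=0 i0+i1:sub+or ; dual
t=1 i2:ld ; RAW r4
t=2 i3+i4:and+and ; dual
t=3 i5+i6:mulh+xor ; dual
t=4 i7:st ; no-port MEM/MEM
t=5 i8+i9:st+add ; dual
t=6 i10+i11:blt+add ; dual
t=7 i12:sll ; tail

CYCLES = 8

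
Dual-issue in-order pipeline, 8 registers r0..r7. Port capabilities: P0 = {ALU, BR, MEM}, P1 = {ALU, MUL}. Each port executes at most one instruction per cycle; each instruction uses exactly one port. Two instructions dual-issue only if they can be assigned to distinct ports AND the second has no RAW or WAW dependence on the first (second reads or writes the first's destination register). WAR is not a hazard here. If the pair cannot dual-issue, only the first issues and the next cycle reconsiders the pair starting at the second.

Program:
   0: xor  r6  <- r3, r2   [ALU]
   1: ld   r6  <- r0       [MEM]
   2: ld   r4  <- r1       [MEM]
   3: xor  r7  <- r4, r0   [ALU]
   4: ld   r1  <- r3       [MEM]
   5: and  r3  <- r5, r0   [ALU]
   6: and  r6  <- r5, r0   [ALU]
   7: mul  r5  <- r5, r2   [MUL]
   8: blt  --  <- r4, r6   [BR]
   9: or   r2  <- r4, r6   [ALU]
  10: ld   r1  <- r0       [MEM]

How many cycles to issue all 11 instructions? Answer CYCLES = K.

t=0 i0:xor ; WAW r6
t=1 i1:ld ; no-port MEM/MEM
t=2 i2:ld ; RAW r4
t=3 i3&i4:xor ld ; pair
t=4 i5&i6:and and ; pair
t=5 i7&i8:mul blt ; pair
t=6 i9&i10:or ld ; pair

CYCLES = 7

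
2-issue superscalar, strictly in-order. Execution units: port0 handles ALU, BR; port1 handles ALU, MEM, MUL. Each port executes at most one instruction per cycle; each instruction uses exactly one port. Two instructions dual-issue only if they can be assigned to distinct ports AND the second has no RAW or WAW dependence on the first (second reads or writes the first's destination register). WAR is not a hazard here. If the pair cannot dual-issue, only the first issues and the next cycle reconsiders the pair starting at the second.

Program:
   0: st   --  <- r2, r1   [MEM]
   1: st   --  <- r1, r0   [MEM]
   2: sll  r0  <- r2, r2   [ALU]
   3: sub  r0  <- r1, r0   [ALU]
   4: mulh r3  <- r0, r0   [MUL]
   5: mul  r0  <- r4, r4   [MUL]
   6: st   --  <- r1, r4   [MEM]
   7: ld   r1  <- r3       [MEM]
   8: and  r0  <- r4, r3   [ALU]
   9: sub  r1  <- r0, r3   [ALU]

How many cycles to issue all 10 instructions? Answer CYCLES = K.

CYCLES = 8

0. st @i0  | no-port MEM/MEM
1. st;sll @i1+i2  | dual
2. sub @i3  | RAW r0
3. mulh @i4  | no-port MUL/MUL
4. mul @i5  | no-port MUL/MEM
5. st @i6  | no-port MEM/MEM
6. ld;and @i7+i8  | dual
7. sub @i9  | tail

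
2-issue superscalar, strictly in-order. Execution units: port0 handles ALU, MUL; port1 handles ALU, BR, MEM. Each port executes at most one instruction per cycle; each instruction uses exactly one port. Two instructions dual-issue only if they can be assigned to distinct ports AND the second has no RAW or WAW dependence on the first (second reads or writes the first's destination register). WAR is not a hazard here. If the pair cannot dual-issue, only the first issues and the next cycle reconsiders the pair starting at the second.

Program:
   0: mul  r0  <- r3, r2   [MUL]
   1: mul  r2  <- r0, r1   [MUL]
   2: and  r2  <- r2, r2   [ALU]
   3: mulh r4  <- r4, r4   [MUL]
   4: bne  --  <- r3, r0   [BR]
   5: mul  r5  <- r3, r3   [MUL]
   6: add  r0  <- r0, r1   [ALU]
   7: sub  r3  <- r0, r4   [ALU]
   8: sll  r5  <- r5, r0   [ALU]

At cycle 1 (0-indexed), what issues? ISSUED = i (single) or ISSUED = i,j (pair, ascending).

[0] i0  mul  -- no-port MUL/MUL
[1] i1  mul  -- RAW+WAW r2
[2] i2/i3  and/mulh  -- dual
[3] i4/i5  bne/mul  -- dual
[4] i6  add  -- RAW r0
[5] i7/i8  sub/sll  -- dual

ISSUED = 1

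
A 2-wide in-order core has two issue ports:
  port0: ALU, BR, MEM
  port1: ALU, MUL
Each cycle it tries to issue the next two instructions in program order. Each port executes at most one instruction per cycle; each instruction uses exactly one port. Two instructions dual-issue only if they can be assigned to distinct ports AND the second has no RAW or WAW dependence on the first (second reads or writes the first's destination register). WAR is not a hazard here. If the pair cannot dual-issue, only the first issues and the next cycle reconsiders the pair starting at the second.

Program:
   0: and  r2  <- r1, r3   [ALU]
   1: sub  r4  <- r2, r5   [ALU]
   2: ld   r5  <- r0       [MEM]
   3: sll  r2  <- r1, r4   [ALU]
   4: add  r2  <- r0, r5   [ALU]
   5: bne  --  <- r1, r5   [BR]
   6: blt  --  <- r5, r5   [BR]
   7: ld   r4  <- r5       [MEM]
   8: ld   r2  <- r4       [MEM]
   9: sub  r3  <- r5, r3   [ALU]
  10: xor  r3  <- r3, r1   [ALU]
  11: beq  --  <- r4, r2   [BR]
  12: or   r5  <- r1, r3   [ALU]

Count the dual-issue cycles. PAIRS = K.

PAIRS = 4

#0 head=0: and.ALU i0 RAW r2
#1 head=1: sub.ALU ld.MEM i1+i2 dual
#2 head=3: sll.ALU i3 WAW r2
#3 head=4: add.ALU bne.BR i4+i5 dual
#4 head=6: blt.BR i6 no-port BR/MEM
#5 head=7: ld.MEM i7 no-port MEM/MEM
#6 head=8: ld.MEM sub.ALU i8+i9 dual
#7 head=10: xor.ALU beq.BR i10+i11 dual
#8 head=12: or.ALU i12 tail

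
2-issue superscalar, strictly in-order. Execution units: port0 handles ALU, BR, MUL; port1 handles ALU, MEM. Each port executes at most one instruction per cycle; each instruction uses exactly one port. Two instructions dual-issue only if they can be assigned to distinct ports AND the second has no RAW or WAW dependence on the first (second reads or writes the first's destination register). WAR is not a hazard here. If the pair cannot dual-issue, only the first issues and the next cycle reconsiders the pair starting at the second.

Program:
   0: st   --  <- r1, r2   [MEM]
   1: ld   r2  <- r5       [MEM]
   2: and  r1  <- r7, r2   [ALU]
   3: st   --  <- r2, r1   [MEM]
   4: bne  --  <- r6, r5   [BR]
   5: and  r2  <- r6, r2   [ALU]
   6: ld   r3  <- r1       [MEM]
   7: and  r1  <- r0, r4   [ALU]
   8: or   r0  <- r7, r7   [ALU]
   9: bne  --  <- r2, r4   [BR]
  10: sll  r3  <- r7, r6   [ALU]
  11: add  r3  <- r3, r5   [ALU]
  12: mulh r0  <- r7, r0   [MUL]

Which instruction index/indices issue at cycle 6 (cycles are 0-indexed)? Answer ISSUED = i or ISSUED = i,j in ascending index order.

#0 head=0: st i0 no-port MEM/MEM
#1 head=1: ld i1 RAW r2
#2 head=2: and i2 RAW r1
#3 head=3: st+bne i3,i4 2-wide
#4 head=5: and+ld i5,i6 2-wide
#5 head=7: and+or i7,i8 2-wide
#6 head=9: bne+sll i9,i10 2-wide
#7 head=11: add+mulh i11,i12 2-wide

ISSUED = 9,10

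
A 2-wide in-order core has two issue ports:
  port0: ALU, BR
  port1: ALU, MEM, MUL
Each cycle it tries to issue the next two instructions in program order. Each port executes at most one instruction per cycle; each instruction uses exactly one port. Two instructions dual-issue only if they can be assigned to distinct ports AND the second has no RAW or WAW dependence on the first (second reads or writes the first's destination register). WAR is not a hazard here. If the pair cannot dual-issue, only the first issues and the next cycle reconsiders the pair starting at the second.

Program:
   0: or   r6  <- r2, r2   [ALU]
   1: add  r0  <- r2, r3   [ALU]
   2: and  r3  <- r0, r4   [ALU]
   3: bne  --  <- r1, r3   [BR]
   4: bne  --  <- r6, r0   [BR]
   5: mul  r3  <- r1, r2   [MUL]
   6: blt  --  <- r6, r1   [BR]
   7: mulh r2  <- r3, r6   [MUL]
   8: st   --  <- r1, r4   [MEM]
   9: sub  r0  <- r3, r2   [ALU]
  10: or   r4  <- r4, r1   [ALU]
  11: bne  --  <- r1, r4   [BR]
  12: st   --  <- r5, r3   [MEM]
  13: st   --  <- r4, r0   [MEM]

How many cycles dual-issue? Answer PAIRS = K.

#0 head=0: or;add i0&i1 dual
#1 head=2: and i2 RAW r3
#2 head=3: bne i3 no-port BR/BR
#3 head=4: bne;mul i4&i5 dual
#4 head=6: blt;mulh i6&i7 dual
#5 head=8: st;sub i8&i9 dual
#6 head=10: or i10 RAW r4
#7 head=11: bne;st i11&i12 dual
#8 head=13: st i13 tail

PAIRS = 5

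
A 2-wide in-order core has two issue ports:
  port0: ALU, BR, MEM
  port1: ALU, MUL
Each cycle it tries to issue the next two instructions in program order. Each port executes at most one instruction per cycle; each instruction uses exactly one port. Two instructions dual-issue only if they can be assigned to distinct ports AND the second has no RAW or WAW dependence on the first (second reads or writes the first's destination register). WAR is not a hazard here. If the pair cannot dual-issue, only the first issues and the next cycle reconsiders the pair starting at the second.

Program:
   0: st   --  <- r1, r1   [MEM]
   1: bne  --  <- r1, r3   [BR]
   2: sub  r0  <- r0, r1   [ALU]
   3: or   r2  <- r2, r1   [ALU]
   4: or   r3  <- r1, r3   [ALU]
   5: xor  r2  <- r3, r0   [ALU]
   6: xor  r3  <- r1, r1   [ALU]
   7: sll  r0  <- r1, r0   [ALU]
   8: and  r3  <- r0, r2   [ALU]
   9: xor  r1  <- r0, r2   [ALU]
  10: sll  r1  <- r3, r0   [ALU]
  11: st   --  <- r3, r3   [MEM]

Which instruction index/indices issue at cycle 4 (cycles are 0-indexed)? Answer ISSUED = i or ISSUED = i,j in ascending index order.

ISSUED = 7

  cy0 -> i0 (st.MEM) no-port MEM/BR
  cy1 -> i1&i2 (bne.BR;sub.ALU) dual
  cy2 -> i3&i4 (or.ALU;or.ALU) dual
  cy3 -> i5&i6 (xor.ALU;xor.ALU) dual
  cy4 -> i7 (sll.ALU) RAW r0
  cy5 -> i8&i9 (and.ALU;xor.ALU) dual
  cy6 -> i10&i11 (sll.ALU;st.MEM) dual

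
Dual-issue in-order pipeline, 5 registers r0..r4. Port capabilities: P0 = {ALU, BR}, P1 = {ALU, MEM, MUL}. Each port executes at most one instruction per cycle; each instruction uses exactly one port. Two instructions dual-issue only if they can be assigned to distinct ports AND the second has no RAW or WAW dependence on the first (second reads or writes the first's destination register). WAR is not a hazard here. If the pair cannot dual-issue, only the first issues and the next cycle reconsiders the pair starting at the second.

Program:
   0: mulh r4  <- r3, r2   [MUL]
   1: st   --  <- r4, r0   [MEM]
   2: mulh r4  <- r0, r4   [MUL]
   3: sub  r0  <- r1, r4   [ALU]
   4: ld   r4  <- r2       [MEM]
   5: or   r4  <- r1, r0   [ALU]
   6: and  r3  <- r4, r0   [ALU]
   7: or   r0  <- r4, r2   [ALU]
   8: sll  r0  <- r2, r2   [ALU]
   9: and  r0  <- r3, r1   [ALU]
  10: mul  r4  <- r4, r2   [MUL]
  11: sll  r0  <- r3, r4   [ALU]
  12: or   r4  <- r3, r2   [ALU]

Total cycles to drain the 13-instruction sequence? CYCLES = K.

0. mulh.MUL @i0  | no-port MUL/MEM
1. st.MEM @i1  | no-port MEM/MUL
2. mulh.MUL @i2  | RAW r4
3. sub.ALU+ld.MEM @i3&i4  | dual
4. or.ALU @i5  | RAW r4
5. and.ALU+or.ALU @i6&i7  | dual
6. sll.ALU @i8  | WAW r0
7. and.ALU+mul.MUL @i9&i10  | dual
8. sll.ALU+or.ALU @i11&i12  | dual

CYCLES = 9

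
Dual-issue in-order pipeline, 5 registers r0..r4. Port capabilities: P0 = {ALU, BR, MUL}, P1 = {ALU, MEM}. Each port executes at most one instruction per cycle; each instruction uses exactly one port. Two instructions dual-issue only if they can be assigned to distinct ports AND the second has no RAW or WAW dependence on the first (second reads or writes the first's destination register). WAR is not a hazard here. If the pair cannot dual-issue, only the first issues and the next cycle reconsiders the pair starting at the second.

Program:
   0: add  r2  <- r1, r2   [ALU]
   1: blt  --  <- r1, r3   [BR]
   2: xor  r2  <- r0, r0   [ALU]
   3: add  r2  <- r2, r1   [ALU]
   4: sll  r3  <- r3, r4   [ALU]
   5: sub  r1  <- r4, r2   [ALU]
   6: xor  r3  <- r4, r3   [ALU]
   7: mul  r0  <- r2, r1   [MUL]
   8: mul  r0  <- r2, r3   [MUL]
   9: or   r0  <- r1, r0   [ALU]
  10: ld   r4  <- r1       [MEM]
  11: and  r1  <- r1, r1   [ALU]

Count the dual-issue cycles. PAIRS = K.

PAIRS = 4

[0] i0+i1  add.ALU blt.BR  -- 2-wide
[1] i2  xor.ALU  -- RAW+WAW r2
[2] i3+i4  add.ALU sll.ALU  -- 2-wide
[3] i5+i6  sub.ALU xor.ALU  -- 2-wide
[4] i7  mul.MUL  -- no-port MUL/MUL
[5] i8  mul.MUL  -- RAW+WAW r0
[6] i9+i10  or.ALU ld.MEM  -- 2-wide
[7] i11  and.ALU  -- tail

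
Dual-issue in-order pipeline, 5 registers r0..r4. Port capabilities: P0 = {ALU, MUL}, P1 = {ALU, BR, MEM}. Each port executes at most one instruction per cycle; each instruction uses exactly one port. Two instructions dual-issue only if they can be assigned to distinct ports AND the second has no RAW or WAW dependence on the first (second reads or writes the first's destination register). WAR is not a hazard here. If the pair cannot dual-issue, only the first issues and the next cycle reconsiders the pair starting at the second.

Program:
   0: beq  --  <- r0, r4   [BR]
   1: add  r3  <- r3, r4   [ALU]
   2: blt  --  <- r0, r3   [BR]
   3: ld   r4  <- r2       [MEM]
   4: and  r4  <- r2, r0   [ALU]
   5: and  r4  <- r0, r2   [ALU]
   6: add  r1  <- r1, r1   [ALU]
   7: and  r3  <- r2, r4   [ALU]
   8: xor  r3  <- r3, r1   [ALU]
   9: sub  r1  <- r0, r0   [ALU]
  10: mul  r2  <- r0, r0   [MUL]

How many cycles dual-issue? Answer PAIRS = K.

  cy0 -> i0/i1 (beq.BR/add.ALU) 2-wide
  cy1 -> i2 (blt.BR) no-port BR/MEM
  cy2 -> i3 (ld.MEM) WAW r4
  cy3 -> i4 (and.ALU) WAW r4
  cy4 -> i5/i6 (and.ALU/add.ALU) 2-wide
  cy5 -> i7 (and.ALU) RAW+WAW r3
  cy6 -> i8/i9 (xor.ALU/sub.ALU) 2-wide
  cy7 -> i10 (mul.MUL) tail

PAIRS = 3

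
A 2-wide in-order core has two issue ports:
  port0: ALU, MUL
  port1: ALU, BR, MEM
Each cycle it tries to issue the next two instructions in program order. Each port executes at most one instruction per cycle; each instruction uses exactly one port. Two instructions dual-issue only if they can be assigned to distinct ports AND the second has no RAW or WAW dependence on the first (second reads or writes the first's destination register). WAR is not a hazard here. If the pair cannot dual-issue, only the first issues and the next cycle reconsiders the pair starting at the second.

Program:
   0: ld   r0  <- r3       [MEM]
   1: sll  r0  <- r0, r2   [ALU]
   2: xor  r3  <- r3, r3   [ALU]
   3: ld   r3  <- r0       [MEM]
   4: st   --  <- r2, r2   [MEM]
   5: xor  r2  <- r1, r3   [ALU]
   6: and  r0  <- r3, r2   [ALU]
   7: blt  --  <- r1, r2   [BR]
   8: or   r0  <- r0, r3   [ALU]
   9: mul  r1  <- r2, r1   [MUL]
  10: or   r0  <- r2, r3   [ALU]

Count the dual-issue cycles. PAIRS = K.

0. ld @i0  | RAW+WAW r0
1. sll+xor @i1+i2  | dual
2. ld @i3  | no-port MEM/MEM
3. st+xor @i4+i5  | dual
4. and+blt @i6+i7  | dual
5. or+mul @i8+i9  | dual
6. or @i10  | tail

PAIRS = 4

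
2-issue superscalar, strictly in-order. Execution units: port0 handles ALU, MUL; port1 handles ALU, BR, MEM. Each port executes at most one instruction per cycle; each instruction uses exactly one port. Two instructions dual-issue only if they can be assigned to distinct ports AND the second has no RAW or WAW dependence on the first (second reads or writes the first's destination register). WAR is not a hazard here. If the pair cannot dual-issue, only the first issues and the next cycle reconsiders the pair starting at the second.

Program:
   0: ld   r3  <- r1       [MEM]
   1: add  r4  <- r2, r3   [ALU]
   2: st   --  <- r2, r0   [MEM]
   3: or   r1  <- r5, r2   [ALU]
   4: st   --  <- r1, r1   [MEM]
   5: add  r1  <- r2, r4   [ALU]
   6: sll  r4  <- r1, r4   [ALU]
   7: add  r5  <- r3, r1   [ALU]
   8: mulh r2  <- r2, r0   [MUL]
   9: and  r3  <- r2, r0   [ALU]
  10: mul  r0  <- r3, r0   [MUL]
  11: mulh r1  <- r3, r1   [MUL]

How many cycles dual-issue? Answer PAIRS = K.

PAIRS = 3

t=0 i0:ld ; RAW r3
t=1 i1,i2:add st ; 2-wide
t=2 i3:or ; RAW r1
t=3 i4,i5:st add ; 2-wide
t=4 i6,i7:sll add ; 2-wide
t=5 i8:mulh ; RAW r2
t=6 i9:and ; RAW r3
t=7 i10:mul ; no-port MUL/MUL
t=8 i11:mulh ; tail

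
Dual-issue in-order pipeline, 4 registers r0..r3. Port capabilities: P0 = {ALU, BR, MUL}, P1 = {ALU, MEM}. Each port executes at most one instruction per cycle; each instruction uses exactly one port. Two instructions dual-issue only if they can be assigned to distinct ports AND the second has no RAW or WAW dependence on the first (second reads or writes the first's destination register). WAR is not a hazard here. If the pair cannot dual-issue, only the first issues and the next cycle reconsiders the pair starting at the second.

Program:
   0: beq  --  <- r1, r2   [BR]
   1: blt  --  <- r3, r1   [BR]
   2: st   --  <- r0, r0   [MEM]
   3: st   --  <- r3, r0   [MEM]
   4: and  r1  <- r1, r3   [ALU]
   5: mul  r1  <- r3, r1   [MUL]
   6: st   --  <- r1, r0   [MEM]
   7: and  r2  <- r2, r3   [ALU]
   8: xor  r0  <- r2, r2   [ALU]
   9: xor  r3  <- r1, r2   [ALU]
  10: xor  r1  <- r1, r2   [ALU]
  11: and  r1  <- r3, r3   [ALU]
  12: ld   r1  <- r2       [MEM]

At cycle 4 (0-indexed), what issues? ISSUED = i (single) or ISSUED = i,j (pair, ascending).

c0: i0 beq  no-port BR/BR
c1: i1/i2 blt st  pair
c2: i3/i4 st and  pair
c3: i5 mul  RAW r1
c4: i6/i7 st and  pair
c5: i8/i9 xor xor  pair
c6: i10 xor  WAW r1
c7: i11 and  WAW r1
c8: i12 ld  tail

ISSUED = 6,7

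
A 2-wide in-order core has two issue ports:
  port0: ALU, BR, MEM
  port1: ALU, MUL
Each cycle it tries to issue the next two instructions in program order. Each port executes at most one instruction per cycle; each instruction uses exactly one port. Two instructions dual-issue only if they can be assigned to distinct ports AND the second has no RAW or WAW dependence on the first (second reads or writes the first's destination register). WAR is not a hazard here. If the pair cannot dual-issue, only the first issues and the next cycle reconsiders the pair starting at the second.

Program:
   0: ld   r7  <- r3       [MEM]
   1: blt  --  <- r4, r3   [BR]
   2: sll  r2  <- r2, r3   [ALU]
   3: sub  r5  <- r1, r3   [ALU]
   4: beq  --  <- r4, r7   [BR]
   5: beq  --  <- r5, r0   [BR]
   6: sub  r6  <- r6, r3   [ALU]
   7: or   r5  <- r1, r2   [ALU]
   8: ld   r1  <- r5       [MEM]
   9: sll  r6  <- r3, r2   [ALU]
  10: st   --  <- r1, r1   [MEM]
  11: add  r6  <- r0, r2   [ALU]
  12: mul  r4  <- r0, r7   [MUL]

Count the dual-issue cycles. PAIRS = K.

PAIRS = 5

t=0 i0:ld.MEM ; no-port MEM/BR
t=1 i1,i2:blt.BR;sll.ALU ; dual
t=2 i3,i4:sub.ALU;beq.BR ; dual
t=3 i5,i6:beq.BR;sub.ALU ; dual
t=4 i7:or.ALU ; RAW r5
t=5 i8,i9:ld.MEM;sll.ALU ; dual
t=6 i10,i11:st.MEM;add.ALU ; dual
t=7 i12:mul.MUL ; tail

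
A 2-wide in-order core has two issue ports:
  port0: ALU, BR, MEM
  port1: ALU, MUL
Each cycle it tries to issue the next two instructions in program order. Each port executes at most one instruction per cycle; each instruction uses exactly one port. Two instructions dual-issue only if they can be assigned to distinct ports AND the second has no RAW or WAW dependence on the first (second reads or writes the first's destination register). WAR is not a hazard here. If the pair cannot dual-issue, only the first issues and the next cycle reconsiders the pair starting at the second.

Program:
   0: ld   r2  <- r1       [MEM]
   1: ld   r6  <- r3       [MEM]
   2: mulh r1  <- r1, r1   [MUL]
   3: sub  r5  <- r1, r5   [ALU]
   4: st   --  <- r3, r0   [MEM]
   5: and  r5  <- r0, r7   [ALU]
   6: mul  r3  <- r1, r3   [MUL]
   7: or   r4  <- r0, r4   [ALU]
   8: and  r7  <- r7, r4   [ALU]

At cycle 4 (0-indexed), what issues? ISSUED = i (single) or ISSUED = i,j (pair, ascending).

ISSUED = 7

  cy0 -> i0 (ld) no-port MEM/MEM
  cy1 -> i1/i2 (ld mulh) pair
  cy2 -> i3/i4 (sub st) pair
  cy3 -> i5/i6 (and mul) pair
  cy4 -> i7 (or) RAW r4
  cy5 -> i8 (and) tail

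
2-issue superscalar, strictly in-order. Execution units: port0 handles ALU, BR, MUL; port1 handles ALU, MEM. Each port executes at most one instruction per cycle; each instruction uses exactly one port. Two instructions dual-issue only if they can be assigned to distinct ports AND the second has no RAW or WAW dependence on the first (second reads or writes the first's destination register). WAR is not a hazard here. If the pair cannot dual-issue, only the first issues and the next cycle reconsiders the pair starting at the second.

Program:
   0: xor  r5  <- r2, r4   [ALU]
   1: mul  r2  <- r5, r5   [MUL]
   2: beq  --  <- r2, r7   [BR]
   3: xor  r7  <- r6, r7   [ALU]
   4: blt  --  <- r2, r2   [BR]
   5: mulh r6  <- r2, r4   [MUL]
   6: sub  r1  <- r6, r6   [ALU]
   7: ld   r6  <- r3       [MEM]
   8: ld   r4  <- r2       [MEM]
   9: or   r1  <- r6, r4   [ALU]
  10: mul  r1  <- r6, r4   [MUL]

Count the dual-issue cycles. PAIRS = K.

[0] i0  xor  -- RAW r5
[1] i1  mul  -- no-port MUL/BR
[2] i2&i3  beq xor  -- pair
[3] i4  blt  -- no-port BR/MUL
[4] i5  mulh  -- RAW r6
[5] i6&i7  sub ld  -- pair
[6] i8  ld  -- RAW r4
[7] i9  or  -- WAW r1
[8] i10  mul  -- tail

PAIRS = 2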